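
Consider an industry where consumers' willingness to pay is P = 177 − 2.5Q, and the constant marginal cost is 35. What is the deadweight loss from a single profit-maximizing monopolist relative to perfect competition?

DWL = 1008.2

Perfect competition: P = MC = 35, so 177 − 2.5Q = 35 and Q = 56.8.
Monopoly sets MR = MC: 177 − 5Q = 35 ⇒ Q = 28.4, P = 177 − 2.5·28.4 = 106.
DWL is the triangle between Q = 28.4 and Q = 56.8: ½·(56.8 − 28.4)·(106 − 35) = 1008.2.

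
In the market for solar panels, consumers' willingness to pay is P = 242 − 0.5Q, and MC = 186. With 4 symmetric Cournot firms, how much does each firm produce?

q_i = 22.4

Cournot with 4 identical firms: the symmetric best-response condition is 242 − 2.5q = 186. Each firm produces q = 22.4, total output Q = 89.6, price P = 197.2.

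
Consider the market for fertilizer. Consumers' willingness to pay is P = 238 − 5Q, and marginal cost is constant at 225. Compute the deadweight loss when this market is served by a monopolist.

Perfect competition: P = MC = 225, so 238 − 5Q = 225 and Q = 2.6.
A monopolist chooses Q where MR = MC. MR = 238 − 10Q; setting this equal to 225 gives Q = 1.3 and P = 231.5.
DWL is the triangle between Q = 1.3 and Q = 2.6: ½·(2.6 − 1.3)·(231.5 − 225) = 4.225.

DWL = 4.225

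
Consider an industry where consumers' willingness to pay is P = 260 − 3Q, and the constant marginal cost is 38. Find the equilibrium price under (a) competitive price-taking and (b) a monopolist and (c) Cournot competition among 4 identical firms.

Competition: P = 38; Monopoly: P = 149; Cournot: P = 82.4

Competitive firms price at marginal cost: P = 38, giving Q = 74.
Monopoly sets MR = MC: 260 − 6Q = 38 ⇒ Q = 37, P = 260 − 3·37 = 149.
Cournot with 4 identical firms: the symmetric best-response condition is 260 − 15q = 38. Each firm produces q = 14.8, total output Q = 59.2, price P = 82.4.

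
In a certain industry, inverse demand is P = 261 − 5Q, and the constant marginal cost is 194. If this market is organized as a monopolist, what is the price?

A monopolist chooses Q where MR = MC. MR = 261 − 10Q; setting this equal to 194 gives Q = 6.7 and P = 227.5.

P = 227.5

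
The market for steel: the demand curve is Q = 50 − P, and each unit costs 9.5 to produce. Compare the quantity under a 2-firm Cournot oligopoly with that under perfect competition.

Inverting demand: P = 50 − Q.
Cournot with 2 identical firms: the symmetric best-response condition is 50 − 3q = 9.5. Each firm produces q = 13.5, total output Q = 27, price P = 23.
Under competition P = MC = 9.5, so Q = (50 − 9.5)/1 = 40.5.

Cournot: Q = 27; Competition: Q = 40.5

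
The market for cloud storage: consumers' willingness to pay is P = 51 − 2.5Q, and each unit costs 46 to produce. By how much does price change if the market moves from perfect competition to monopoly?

P rises by 2.5

Competitive firms price at marginal cost: P = 46, giving Q = 2.
The monopolist equates marginal revenue to marginal cost: 51 − 5Q = 46, so Q = 1. From demand, P = 48.5.
Change in price: 48.5 − 46 = 2.5.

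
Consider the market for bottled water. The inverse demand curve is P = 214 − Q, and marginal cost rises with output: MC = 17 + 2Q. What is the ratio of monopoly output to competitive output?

Q_m/Q_c = 0.75

A monopolist chooses Q where MR = MC. MR = 214 − 2Q; setting this equal to 17 + 2Q gives Q = 49.25 and P = 164.75.
Competitive equilibrium sets price equal to marginal cost: 214 − Q = 17 + 2Q, so Q = 197/3 and P = 445/3.
Ratio Q_m/Q_c = 49.25/(197/3) = 0.75.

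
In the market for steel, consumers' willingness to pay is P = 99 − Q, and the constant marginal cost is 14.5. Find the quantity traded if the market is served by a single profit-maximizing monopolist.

A monopolist chooses Q where MR = MC. MR = 99 − 2Q; setting this equal to 14.5 gives Q = 42.25 and P = 56.75.

Q = 42.25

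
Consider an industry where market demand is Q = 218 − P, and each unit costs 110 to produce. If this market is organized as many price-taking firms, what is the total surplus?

Inverting demand: P = 218 − Q.
Under competition P = MC = 110, so Q = (218 − 110)/1 = 108.
CS = ½·(218 − 110)·108 = 5832; PS = (110 − 110)·108 = 0; TS = 5832.

TS = 5832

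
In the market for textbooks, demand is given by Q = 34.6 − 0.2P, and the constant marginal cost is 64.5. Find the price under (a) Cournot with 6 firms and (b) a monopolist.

Cournot: P = 80; Monopoly: P = 118.75

Inverting demand: P = 173 − 5Q.
Cournot with 6 identical firms: the symmetric best-response condition is 173 − 35q = 64.5. Each firm produces q = 3.1, total output Q = 18.6, price P = 80.
The monopolist equates marginal revenue to marginal cost: 173 − 10Q = 64.5, so Q = 10.85. From demand, P = 118.75.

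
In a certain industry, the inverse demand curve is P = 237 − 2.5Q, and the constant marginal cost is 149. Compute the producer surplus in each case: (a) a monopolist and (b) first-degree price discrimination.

Monopoly: PS = 774.4; Perfect PD: PS = 1548.8

The monopolist equates marginal revenue to marginal cost: 237 − 5Q = 149, so Q = 17.6. From demand, P = 193.
PS = (193 − 149)·17.6 = 774.4.
A perfectly discriminating monopolist sells every unit with P(Q) ≥ MC(Q), so output equals the competitive quantity Q = 35.2. Each buyer pays their reservation price, so CS = 0 and the firm captures all surplus.
PS = ½·(237 − 149)·35.2 = 1548.8.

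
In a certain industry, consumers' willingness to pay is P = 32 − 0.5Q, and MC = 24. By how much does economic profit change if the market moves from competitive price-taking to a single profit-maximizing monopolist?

Competitive firms price at marginal cost: P = 24, giving Q = 16.
Profit = (24 − 24)·16 = 0.
The monopolist equates marginal revenue to marginal cost: 32 − Q = 24, so Q = 8. From demand, P = 28.
Profit = (28 − 24)·8 = 32.
Change in economic profit: 32 − 0 = 32.

Economic profit rises by 32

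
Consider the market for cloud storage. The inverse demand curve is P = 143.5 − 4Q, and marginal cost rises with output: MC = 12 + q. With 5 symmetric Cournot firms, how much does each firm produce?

In a 5-firm Cournot equilibrium, symmetry and the first-order condition give q = (143.5 − 12)/(25) = 5.26. So Q = 26.3 and P = 38.3.

q_i = 5.26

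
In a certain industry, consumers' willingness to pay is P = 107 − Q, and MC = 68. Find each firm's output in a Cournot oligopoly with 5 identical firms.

q_i = 6.5

Cournot with 5 identical firms: the symmetric best-response condition is 107 − 6q = 68. Each firm produces q = 6.5, total output Q = 32.5, price P = 74.5.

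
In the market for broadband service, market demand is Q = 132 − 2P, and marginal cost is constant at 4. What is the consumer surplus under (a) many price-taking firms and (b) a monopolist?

Competition: CS = 3844; Monopoly: CS = 961

Inverting demand: P = 66 − 0.5Q.
Under competition P = MC = 4, so Q = (66 − 4)/0.5 = 124.
CS = ½·(66 − 4)·124 = 3844.
Monopoly sets MR = MC: 66 − Q = 4 ⇒ Q = 62, P = 66 − 0.5·62 = 35.
CS = ½·(66 − 35)·62 = 961.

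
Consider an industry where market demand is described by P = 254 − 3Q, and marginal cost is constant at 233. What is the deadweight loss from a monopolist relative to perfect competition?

DWL = 18.375

Competitive firms price at marginal cost: P = 233, giving Q = 7.
The monopolist equates marginal revenue to marginal cost: 254 − 6Q = 233, so Q = 3.5. From demand, P = 243.5.
DWL is the triangle between Q = 3.5 and Q = 7: ½·(7 − 3.5)·(243.5 − 233) = 18.375.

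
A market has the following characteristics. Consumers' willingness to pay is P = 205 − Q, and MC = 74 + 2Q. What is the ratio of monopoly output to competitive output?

Q_m/Q_c = 0.75

A monopolist chooses Q where MR = MC. MR = 205 − 2Q; setting this equal to 74 + 2Q gives Q = 32.75 and P = 172.25.
Competitive equilibrium sets price equal to marginal cost: 205 − Q = 74 + 2Q, so Q = 131/3 and P = 484/3.
Ratio Q_m/Q_c = 32.75/(131/3) = 0.75.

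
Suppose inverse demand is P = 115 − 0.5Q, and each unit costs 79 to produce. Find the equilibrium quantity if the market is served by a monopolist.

Monopoly sets MR = MC: 115 − Q = 79 ⇒ Q = 36, P = 115 − 0.5·36 = 97.

Q = 36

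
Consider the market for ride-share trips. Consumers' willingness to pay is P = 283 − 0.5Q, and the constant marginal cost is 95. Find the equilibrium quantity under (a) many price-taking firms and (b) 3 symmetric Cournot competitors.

Under competition P = MC = 95, so Q = (283 − 95)/0.5 = 376.
Cournot with 3 identical firms: the symmetric best-response condition is 283 − 2q = 95. Each firm produces q = 94, total output Q = 282, price P = 142.

Competition: Q = 376; Cournot: Q = 282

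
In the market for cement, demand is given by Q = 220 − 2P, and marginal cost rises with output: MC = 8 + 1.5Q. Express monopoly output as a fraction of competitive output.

Q_m/Q_c = 0.8

Inverting demand: P = 110 − 0.5Q.
Monopoly sets MR = MC: 110 − Q = 8 + 1.5Q ⇒ Q = 40.8, P = 110 − 0.5·40.8 = 89.6.
Under competition P = MC: 110 − 0.5Q = 8 + 1.5Q ⇒ Q = 51, P = 84.5.
Ratio Q_m/Q_c = 40.8/51 = 0.8.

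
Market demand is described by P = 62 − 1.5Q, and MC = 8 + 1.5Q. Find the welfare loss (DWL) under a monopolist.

DWL = 54

Under competition P = MC: 62 − 1.5Q = 8 + 1.5Q ⇒ Q = 18, P = 35.
The monopolist equates marginal revenue to marginal cost: 62 − 3Q = 8 + 1.5Q, so Q = 12. From demand, P = 44.
CS = ½·(62 − 35)·18 = 243; PS = (35·18 − 8·18 − ½·1.5·18²) = 243; TS = 486.
CS = ½·(62 − 44)·12 = 108; PS = (44·12 − 8·12 − ½·1.5·12²) = 324; TS = 432.
DWL = 486 − 432 = 54.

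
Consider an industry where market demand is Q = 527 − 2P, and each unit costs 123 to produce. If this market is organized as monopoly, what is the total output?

Q = 140.5

Inverting demand: P = 263.5 − 0.5Q.
A monopolist chooses Q where MR = MC. MR = 263.5 − Q; setting this equal to 123 gives Q = 140.5 and P = 193.25.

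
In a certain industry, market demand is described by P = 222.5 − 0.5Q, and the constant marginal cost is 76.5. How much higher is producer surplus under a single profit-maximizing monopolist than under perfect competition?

PS rises by 10658

Competitive firms price at marginal cost: P = 76.5, giving Q = 292.
PS = (76.5 − 76.5)·292 = 0.
The monopolist equates marginal revenue to marginal cost: 222.5 − Q = 76.5, so Q = 146. From demand, P = 149.5.
PS = (149.5 − 76.5)·146 = 10658.
Change in producer surplus: 10658 − 0 = 10658.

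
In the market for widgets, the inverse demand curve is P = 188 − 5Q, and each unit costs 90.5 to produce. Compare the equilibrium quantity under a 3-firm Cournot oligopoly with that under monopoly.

With 3 symmetric Cournot firms, each firm's FOC gives 188 − 20q = 90.5, so q = 4.875, Q = 3·4.875 = 14.625, and P = 114.875.
The monopolist equates marginal revenue to marginal cost: 188 − 10Q = 90.5, so Q = 9.75. From demand, P = 139.25.

Cournot: Q = 14.625; Monopoly: Q = 9.75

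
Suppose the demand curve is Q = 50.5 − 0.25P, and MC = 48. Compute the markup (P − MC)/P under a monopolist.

Lerner index = 0.616

Inverting demand: P = 202 − 4Q.
A monopolist chooses Q where MR = MC. MR = 202 − 8Q; setting this equal to 48 gives Q = 19.25 and P = 125.
Lerner index = (P − MC)/P = (125 − 48)/125 = 0.616.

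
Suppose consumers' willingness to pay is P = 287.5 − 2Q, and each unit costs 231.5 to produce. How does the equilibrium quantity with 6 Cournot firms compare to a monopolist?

In a 6-firm Cournot equilibrium, symmetry and the first-order condition give q = (287.5 − 231.5)/(14) = 4. So Q = 24 and P = 239.5.
Monopoly sets MR = MC: 287.5 − 4Q = 231.5 ⇒ Q = 14, P = 287.5 − 2·14 = 259.5.

Cournot: Q = 24; Monopoly: Q = 14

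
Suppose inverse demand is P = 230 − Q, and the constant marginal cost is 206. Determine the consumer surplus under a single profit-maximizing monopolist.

Monopoly sets MR = MC: 230 − 2Q = 206 ⇒ Q = 12, P = 230 − 12 = 218.
CS = ½·(230 − 218)·12 = 72.

CS = 72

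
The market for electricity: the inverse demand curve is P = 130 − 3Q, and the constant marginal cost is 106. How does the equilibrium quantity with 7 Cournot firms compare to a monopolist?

With 7 symmetric Cournot firms, each firm's FOC gives 130 − 24q = 106, so q = 1, Q = 7·1 = 7, and P = 109.
A monopolist chooses Q where MR = MC. MR = 130 − 6Q; setting this equal to 106 gives Q = 4 and P = 118.

Cournot: Q = 7; Monopoly: Q = 4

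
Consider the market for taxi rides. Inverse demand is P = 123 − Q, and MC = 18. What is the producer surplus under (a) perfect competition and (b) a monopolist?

Perfect competition: P = MC = 18, so 123 − Q = 18 and Q = 105.
PS = (18 − 18)·105 = 0.
Monopoly sets MR = MC: 123 − 2Q = 18 ⇒ Q = 52.5, P = 123 − 52.5 = 70.5.
PS = (70.5 − 18)·52.5 = 2756.25.

Competition: PS = 0; Monopoly: PS = 2756.25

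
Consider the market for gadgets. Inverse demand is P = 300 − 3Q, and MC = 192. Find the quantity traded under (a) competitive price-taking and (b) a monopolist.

Under competition P = MC = 192, so Q = (300 − 192)/3 = 36.
Monopoly sets MR = MC: 300 − 6Q = 192 ⇒ Q = 18, P = 300 − 3·18 = 246.

Competition: Q = 36; Monopoly: Q = 18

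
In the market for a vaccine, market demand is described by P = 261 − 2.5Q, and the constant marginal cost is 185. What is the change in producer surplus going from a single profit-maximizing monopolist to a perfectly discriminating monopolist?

Producer surplus rises by 577.6

Monopoly sets MR = MC: 261 − 5Q = 185 ⇒ Q = 15.2, P = 261 − 2.5·15.2 = 223.
PS = (223 − 185)·15.2 = 577.6.
A perfectly discriminating monopolist sells every unit with P(Q) ≥ MC(Q), so output equals the competitive quantity Q = 30.4. Each buyer pays their reservation price, so CS = 0 and the firm captures all surplus.
PS = ½·(261 − 185)·30.4 = 1155.2.
Change in producer surplus: 1155.2 − 577.6 = 577.6.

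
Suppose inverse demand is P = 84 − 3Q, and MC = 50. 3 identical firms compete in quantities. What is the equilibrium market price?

In a 3-firm Cournot equilibrium, symmetry and the first-order condition give q = (84 − 50)/(12) = 17/6. So Q = 8.5 and P = 58.5.

P = 58.5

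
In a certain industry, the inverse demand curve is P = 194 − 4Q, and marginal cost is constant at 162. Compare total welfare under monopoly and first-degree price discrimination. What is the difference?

The monopolist equates marginal revenue to marginal cost: 194 − 8Q = 162, so Q = 4. From demand, P = 178.
CS = ½·(194 − 178)·4 = 32; PS = (178 − 162)·4 = 64; TS = 96.
A perfectly discriminating monopolist sells every unit with P(Q) ≥ MC(Q), so output equals the competitive quantity Q = 8. Each buyer pays their reservation price, so CS = 0 and the firm captures all surplus.
TS = 128 (equal to competitive TS).
Change in total welfare: 128 − 96 = 32.

TS rises by 32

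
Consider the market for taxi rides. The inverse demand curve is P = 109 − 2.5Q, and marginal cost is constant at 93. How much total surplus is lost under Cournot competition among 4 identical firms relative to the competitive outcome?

DWL = 2.048

Competitive firms price at marginal cost: P = 93, giving Q = 6.4.
In a 4-firm Cournot equilibrium, symmetry and the first-order condition give q = (109 − 93)/(12.5) = 1.28. So Q = 5.12 and P = 96.2.
DWL is the triangle between Q = 5.12 and Q = 6.4: ½·(6.4 − 5.12)·(96.2 − 93) = 2.048.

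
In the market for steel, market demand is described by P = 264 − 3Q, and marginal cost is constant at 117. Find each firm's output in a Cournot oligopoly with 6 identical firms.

q_i = 7

In a 6-firm Cournot equilibrium, symmetry and the first-order condition give q = (264 − 117)/(21) = 7. So Q = 42 and P = 138.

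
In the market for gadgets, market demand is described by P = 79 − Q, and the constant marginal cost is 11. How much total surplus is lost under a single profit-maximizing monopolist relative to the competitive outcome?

Under competition P = MC = 11, so Q = (79 − 11)/1 = 68.
The monopolist equates marginal revenue to marginal cost: 79 − 2Q = 11, so Q = 34. From demand, P = 45.
DWL is the triangle between Q = 34 and Q = 68: ½·(68 − 34)·(45 − 11) = 578.

DWL = 578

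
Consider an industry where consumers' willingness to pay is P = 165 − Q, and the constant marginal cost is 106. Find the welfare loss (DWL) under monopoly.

Perfect competition: P = MC = 106, so 165 − Q = 106 and Q = 59.
Monopoly sets MR = MC: 165 − 2Q = 106 ⇒ Q = 29.5, P = 165 − 29.5 = 135.5.
DWL is the triangle between Q = 29.5 and Q = 59: ½·(59 − 29.5)·(135.5 − 106) = 435.125.

DWL = 435.125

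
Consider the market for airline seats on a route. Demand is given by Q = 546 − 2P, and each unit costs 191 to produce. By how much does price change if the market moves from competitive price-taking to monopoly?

Inverting demand: P = 273 − 0.5Q.
Perfect competition: P = MC = 191, so 273 − 0.5Q = 191 and Q = 164.
Monopoly sets MR = MC: 273 − Q = 191 ⇒ Q = 82, P = 273 − 0.5·82 = 232.
Change in price: 232 − 191 = 41.

P rises by 41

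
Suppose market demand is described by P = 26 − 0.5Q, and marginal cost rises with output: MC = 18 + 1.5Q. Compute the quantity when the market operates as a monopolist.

Q = 3.2

A monopolist chooses Q where MR = MC. MR = 26 − Q; setting this equal to 18 + 1.5Q gives Q = 3.2 and P = 24.4.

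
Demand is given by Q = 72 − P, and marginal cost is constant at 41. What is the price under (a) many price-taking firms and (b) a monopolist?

Competition: P = 41; Monopoly: P = 56.5

Inverting demand: P = 72 − Q.
Under competition P = MC = 41, so Q = (72 − 41)/1 = 31.
A monopolist chooses Q where MR = MC. MR = 72 − 2Q; setting this equal to 41 gives Q = 15.5 and P = 56.5.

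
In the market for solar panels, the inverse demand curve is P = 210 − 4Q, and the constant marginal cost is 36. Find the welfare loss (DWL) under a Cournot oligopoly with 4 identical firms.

DWL = 151.38

Under competition P = MC = 36, so Q = (210 − 36)/4 = 43.5.
With 4 symmetric Cournot firms, each firm's FOC gives 210 − 20q = 36, so q = 8.7, Q = 4·8.7 = 34.8, and P = 70.8.
DWL is the triangle between Q = 34.8 and Q = 43.5: ½·(43.5 − 34.8)·(70.8 − 36) = 151.38.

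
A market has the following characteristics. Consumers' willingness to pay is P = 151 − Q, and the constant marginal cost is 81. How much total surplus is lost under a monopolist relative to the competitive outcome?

Under competition P = MC = 81, so Q = (151 − 81)/1 = 70.
Monopoly sets MR = MC: 151 − 2Q = 81 ⇒ Q = 35, P = 151 − 35 = 116.
DWL is the triangle between Q = 35 and Q = 70: ½·(70 − 35)·(116 − 81) = 612.5.

DWL = 612.5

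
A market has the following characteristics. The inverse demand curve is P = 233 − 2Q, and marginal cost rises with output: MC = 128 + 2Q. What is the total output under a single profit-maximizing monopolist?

The monopolist equates marginal revenue to marginal cost: 233 − 4Q = 128 + 2Q, so Q = 17.5. From demand, P = 198.

Q = 17.5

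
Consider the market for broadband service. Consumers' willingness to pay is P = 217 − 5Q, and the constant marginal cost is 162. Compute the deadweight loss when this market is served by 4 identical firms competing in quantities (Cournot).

DWL = 12.1

Perfect competition: P = MC = 162, so 217 − 5Q = 162 and Q = 11.
With 4 symmetric Cournot firms, each firm's FOC gives 217 − 25q = 162, so q = 2.2, Q = 4·2.2 = 8.8, and P = 173.
DWL is the triangle between Q = 8.8 and Q = 11: ½·(11 − 8.8)·(173 − 162) = 12.1.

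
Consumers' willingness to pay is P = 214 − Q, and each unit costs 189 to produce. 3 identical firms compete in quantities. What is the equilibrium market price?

In a 3-firm Cournot equilibrium, symmetry and the first-order condition give q = (214 − 189)/(4) = 6.25. So Q = 18.75 and P = 195.25.

P = 195.25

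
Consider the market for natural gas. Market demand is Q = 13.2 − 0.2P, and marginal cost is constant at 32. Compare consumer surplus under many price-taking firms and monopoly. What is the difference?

Consumer surplus falls by 86.7

Inverting demand: P = 66 − 5Q.
Perfect competition: P = MC = 32, so 66 − 5Q = 32 and Q = 6.8.
CS = ½·(66 − 32)·6.8 = 115.6.
The monopolist equates marginal revenue to marginal cost: 66 − 10Q = 32, so Q = 3.4. From demand, P = 49.
CS = ½·(66 − 49)·3.4 = 28.9.
Change in consumer surplus: 28.9 − 115.6 = −86.7.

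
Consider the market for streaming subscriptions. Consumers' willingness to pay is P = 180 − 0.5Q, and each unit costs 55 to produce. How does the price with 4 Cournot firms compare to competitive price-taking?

Cournot with 4 identical firms: the symmetric best-response condition is 180 − 2.5q = 55. Each firm produces q = 50, total output Q = 200, price P = 80.
Under competition P = MC = 55, so Q = (180 − 55)/0.5 = 250.

Cournot: P = 80; Competition: P = 55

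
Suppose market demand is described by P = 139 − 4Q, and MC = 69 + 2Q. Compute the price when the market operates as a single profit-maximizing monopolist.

P = 111

Monopoly sets MR = MC: 139 − 8Q = 69 + 2Q ⇒ Q = 7, P = 139 − 4·7 = 111.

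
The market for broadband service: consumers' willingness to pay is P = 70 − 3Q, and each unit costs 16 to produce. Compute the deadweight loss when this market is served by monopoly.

DWL = 121.5

Competitive firms price at marginal cost: P = 16, giving Q = 18.
Monopoly sets MR = MC: 70 − 6Q = 16 ⇒ Q = 9, P = 70 − 3·9 = 43.
DWL is the triangle between Q = 9 and Q = 18: ½·(18 − 9)·(43 − 16) = 121.5.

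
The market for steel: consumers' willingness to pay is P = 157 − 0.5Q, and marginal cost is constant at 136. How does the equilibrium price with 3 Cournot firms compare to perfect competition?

Cournot: P = 141.25; Competition: P = 136

With 3 symmetric Cournot firms, each firm's FOC gives 157 − 2q = 136, so q = 10.5, Q = 3·10.5 = 31.5, and P = 141.25.
Under competition P = MC = 136, so Q = (157 − 136)/0.5 = 42.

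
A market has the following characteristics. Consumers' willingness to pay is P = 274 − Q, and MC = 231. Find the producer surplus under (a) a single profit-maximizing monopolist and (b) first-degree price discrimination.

The monopolist equates marginal revenue to marginal cost: 274 − 2Q = 231, so Q = 21.5. From demand, P = 252.5.
PS = (252.5 − 231)·21.5 = 462.25.
Under first-degree price discrimination the firm charges each unit its demand price and produces up to where P = MC, i.e. Q = 43. Consumer surplus is zero; producer surplus equals total surplus.
PS = ½·(274 − 231)·43 = 924.5.

Monopoly: PS = 462.25; Perfect PD: PS = 924.5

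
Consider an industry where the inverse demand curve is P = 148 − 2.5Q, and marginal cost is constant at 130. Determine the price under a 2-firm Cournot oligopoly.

P = 136

With 2 symmetric Cournot firms, each firm's FOC gives 148 − 7.5q = 130, so q = 2.4, Q = 2·2.4 = 4.8, and P = 136.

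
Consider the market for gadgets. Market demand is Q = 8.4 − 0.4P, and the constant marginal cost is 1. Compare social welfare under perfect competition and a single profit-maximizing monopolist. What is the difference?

Inverting demand: P = 21 − 2.5Q.
Under competition P = MC = 1, so Q = (21 − 1)/2.5 = 8.
CS = ½·(21 − 1)·8 = 80; PS = (1 − 1)·8 = 0; TS = 80.
A monopolist chooses Q where MR = MC. MR = 21 − 5Q; setting this equal to 1 gives Q = 4 and P = 11.
CS = ½·(21 − 11)·4 = 20; PS = (11 − 1)·4 = 40; TS = 60.
Change in social welfare: 60 − 80 = −20.

Social welfare falls by 20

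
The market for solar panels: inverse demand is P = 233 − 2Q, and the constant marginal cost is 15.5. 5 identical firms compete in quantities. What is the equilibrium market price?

Cournot with 5 identical firms: the symmetric best-response condition is 233 − 12q = 15.5. Each firm produces q = 18.125, total output Q = 90.625, price P = 51.75.

P = 51.75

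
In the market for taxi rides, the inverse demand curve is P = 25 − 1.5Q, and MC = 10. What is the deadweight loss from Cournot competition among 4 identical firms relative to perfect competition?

Competitive firms price at marginal cost: P = 10, giving Q = 10.
Cournot with 4 identical firms: the symmetric best-response condition is 25 − 7.5q = 10. Each firm produces q = 2, total output Q = 8, price P = 13.
DWL is the triangle between Q = 8 and Q = 10: ½·(10 − 8)·(13 − 10) = 3.

DWL = 3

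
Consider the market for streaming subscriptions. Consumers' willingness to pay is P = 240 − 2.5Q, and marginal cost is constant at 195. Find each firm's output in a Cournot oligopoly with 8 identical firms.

Cournot with 8 identical firms: the symmetric best-response condition is 240 − 22.5q = 195. Each firm produces q = 2, total output Q = 16, price P = 200.

q_i = 2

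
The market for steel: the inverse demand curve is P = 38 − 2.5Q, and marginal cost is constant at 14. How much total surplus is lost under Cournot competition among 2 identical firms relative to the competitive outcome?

DWL = 12.8

Perfect competition: P = MC = 14, so 38 − 2.5Q = 14 and Q = 9.6.
Cournot with 2 identical firms: the symmetric best-response condition is 38 − 7.5q = 14. Each firm produces q = 3.2, total output Q = 6.4, price P = 22.
DWL is the triangle between Q = 6.4 and Q = 9.6: ½·(9.6 − 6.4)·(22 − 14) = 12.8.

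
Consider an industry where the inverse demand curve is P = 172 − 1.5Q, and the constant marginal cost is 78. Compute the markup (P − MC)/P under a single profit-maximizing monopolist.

Lerner index = 0.376

Monopoly sets MR = MC: 172 − 3Q = 78 ⇒ Q = 94/3, P = 172 − 1.5·94/3 = 125.
Lerner index = (P − MC)/P = (125 − 78)/125 = 0.376.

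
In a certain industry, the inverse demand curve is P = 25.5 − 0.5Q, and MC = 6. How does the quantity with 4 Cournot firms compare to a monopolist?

Cournot: Q = 31.2; Monopoly: Q = 19.5

In a 4-firm Cournot equilibrium, symmetry and the first-order condition give q = (25.5 − 6)/(2.5) = 7.8. So Q = 31.2 and P = 9.9.
Monopoly sets MR = MC: 25.5 − Q = 6 ⇒ Q = 19.5, P = 25.5 − 0.5·19.5 = 15.75.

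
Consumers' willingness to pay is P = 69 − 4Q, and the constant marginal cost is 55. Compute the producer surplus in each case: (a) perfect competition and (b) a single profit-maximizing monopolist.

Competitive firms price at marginal cost: P = 55, giving Q = 3.5.
PS = (55 − 55)·3.5 = 0.
Monopoly sets MR = MC: 69 − 8Q = 55 ⇒ Q = 1.75, P = 69 − 4·1.75 = 62.
PS = (62 − 55)·1.75 = 12.25.

Competition: PS = 0; Monopoly: PS = 12.25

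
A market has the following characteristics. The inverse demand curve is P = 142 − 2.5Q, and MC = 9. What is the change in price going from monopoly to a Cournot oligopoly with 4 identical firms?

P falls by 39.9

The monopolist equates marginal revenue to marginal cost: 142 − 5Q = 9, so Q = 26.6. From demand, P = 75.5.
In a 4-firm Cournot equilibrium, symmetry and the first-order condition give q = (142 − 9)/(12.5) = 10.64. So Q = 42.56 and P = 35.6.
Change in price: 35.6 − 75.5 = −39.9.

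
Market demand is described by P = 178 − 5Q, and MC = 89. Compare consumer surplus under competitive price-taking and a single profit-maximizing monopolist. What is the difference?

CS falls by 594.075

Competitive firms price at marginal cost: P = 89, giving Q = 17.8.
CS = ½·(178 − 89)·17.8 = 792.1.
The monopolist equates marginal revenue to marginal cost: 178 − 10Q = 89, so Q = 8.9. From demand, P = 133.5.
CS = ½·(178 − 133.5)·8.9 = 198.025.
Change in consumer surplus: 198.025 − 792.1 = −594.075.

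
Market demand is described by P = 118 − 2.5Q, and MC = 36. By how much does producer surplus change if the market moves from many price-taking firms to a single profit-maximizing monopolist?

Competitive firms price at marginal cost: P = 36, giving Q = 32.8.
PS = (36 − 36)·32.8 = 0.
A monopolist chooses Q where MR = MC. MR = 118 − 5Q; setting this equal to 36 gives Q = 16.4 and P = 77.
PS = (77 − 36)·16.4 = 672.4.
Change in producer surplus: 672.4 − 0 = 672.4.

Producer surplus rises by 672.4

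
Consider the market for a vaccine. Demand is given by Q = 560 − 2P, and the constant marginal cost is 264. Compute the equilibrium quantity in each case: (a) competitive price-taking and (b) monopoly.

Competition: Q = 32; Monopoly: Q = 16

Inverting demand: P = 280 − 0.5Q.
Perfect competition: P = MC = 264, so 280 − 0.5Q = 264 and Q = 32.
A monopolist chooses Q where MR = MC. MR = 280 − Q; setting this equal to 264 gives Q = 16 and P = 272.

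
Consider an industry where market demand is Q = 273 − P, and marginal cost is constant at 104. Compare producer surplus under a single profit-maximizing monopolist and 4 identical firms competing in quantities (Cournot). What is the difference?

PS falls by 2570.49

Inverting demand: P = 273 − Q.
A monopolist chooses Q where MR = MC. MR = 273 − 2Q; setting this equal to 104 gives Q = 84.5 and P = 188.5.
PS = (188.5 − 104)·84.5 = 7140.25.
Cournot with 4 identical firms: the symmetric best-response condition is 273 − 5q = 104. Each firm produces q = 33.8, total output Q = 135.2, price P = 137.8.
PS = (137.8 − 104)·135.2 = 4569.76.
Change in producer surplus: 4569.76 − 7140.25 = −2570.49.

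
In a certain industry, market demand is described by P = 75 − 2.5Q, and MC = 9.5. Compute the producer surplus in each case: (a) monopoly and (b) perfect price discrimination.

Monopoly: PS = 429.025; Perfect PD: PS = 858.05

Monopoly sets MR = MC: 75 − 5Q = 9.5 ⇒ Q = 13.1, P = 75 − 2.5·13.1 = 42.25.
PS = (42.25 − 9.5)·13.1 = 429.025.
With perfect price discrimination, output is the efficient level Q = 26.2 (where demand meets MC), but every buyer pays their willingness to pay: CS = 0 and PS = total surplus.
PS = ½·(75 − 9.5)·26.2 = 858.05.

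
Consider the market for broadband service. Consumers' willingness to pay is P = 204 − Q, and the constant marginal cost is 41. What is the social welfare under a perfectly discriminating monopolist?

TS = 13284.5

With perfect price discrimination, output is the efficient level Q = 163 (where demand meets MC), but every buyer pays their willingness to pay: CS = 0 and PS = total surplus.
TS = 13284.5 (equal to competitive TS).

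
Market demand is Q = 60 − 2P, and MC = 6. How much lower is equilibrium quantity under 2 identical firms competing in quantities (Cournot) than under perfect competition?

Inverting demand: P = 30 − 0.5Q.
Under competition P = MC = 6, so Q = (30 − 6)/0.5 = 48.
In a 2-firm Cournot equilibrium, symmetry and the first-order condition give q = (30 − 6)/(1.5) = 16. So Q = 32 and P = 14.
Change in equilibrium quantity: 32 − 48 = −16.

Q falls by 16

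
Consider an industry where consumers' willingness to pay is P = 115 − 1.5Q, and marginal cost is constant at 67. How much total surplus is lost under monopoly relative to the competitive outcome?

DWL = 192

Perfect competition: P = MC = 67, so 115 − 1.5Q = 67 and Q = 32.
The monopolist equates marginal revenue to marginal cost: 115 − 3Q = 67, so Q = 16. From demand, P = 91.
DWL is the triangle between Q = 16 and Q = 32: ½·(32 − 16)·(91 − 67) = 192.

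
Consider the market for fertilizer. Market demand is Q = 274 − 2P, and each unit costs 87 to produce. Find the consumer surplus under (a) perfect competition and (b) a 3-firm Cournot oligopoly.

Competition: CS = 2500; Cournot: CS = 1406.25

Inverting demand: P = 137 − 0.5Q.
Competitive firms price at marginal cost: P = 87, giving Q = 100.
CS = ½·(137 − 87)·100 = 2500.
With 3 symmetric Cournot firms, each firm's FOC gives 137 − 2q = 87, so q = 25, Q = 3·25 = 75, and P = 99.5.
CS = ½·(137 − 99.5)·75 = 1406.25.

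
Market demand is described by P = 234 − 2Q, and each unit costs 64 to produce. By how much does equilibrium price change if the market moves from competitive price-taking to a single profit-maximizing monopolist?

Competitive firms price at marginal cost: P = 64, giving Q = 85.
Monopoly sets MR = MC: 234 − 4Q = 64 ⇒ Q = 42.5, P = 234 − 2·42.5 = 149.
Change in equilibrium price: 149 − 64 = 85.

Equilibrium price rises by 85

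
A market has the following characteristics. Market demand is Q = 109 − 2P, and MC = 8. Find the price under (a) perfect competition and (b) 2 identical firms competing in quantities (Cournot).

Competition: P = 8; Cournot: P = 23.5

Inverting demand: P = 54.5 − 0.5Q.
Competitive firms price at marginal cost: P = 8, giving Q = 93.
Cournot with 2 identical firms: the symmetric best-response condition is 54.5 − 1.5q = 8. Each firm produces q = 31, total output Q = 62, price P = 23.5.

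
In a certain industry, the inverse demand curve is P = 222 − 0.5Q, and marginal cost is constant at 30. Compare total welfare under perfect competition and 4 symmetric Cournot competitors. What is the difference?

TS falls by 1474.56

Perfect competition: P = MC = 30, so 222 − 0.5Q = 30 and Q = 384.
CS = ½·(222 − 30)·384 = 36864; PS = (30 − 30)·384 = 0; TS = 36864.
With 4 symmetric Cournot firms, each firm's FOC gives 222 − 2.5q = 30, so q = 76.8, Q = 4·76.8 = 307.2, and P = 68.4.
CS = ½·(222 − 68.4)·307.2 = 23592.96; PS = (68.4 − 30)·307.2 = 11796.48; TS = 35389.44.
Change in total welfare: 35389.44 − 36864 = −1474.56.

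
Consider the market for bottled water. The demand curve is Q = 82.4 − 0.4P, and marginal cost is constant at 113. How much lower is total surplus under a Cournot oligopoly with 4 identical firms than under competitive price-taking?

Inverting demand: P = 206 − 2.5Q.
Competitive firms price at marginal cost: P = 113, giving Q = 37.2.
CS = ½·(206 − 113)·37.2 = 1729.8; PS = (113 − 113)·37.2 = 0; TS = 1729.8.
Cournot with 4 identical firms: the symmetric best-response condition is 206 − 12.5q = 113. Each firm produces q = 7.44, total output Q = 29.76, price P = 131.6.
CS = ½·(206 − 131.6)·29.76 = 1107.072; PS = (131.6 − 113)·29.76 = 553.536; TS = 1660.608.
Change in total surplus: 1660.608 − 1729.8 = −69.192.

Total surplus falls by 69.192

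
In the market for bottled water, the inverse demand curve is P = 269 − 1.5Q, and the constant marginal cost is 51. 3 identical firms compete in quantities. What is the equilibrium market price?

P = 105.5

Cournot with 3 identical firms: the symmetric best-response condition is 269 − 6q = 51. Each firm produces q = 109/3, total output Q = 109, price P = 105.5.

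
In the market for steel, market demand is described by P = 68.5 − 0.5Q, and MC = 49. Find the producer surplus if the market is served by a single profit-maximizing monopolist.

The monopolist equates marginal revenue to marginal cost: 68.5 − Q = 49, so Q = 19.5. From demand, P = 58.75.
PS = (58.75 − 49)·19.5 = 190.125.

PS = 190.125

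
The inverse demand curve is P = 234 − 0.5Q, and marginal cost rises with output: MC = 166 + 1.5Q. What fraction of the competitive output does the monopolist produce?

Q_m/Q_c = 0.8

The monopolist equates marginal revenue to marginal cost: 234 − Q = 166 + 1.5Q, so Q = 27.2. From demand, P = 220.4.
Under competition P = MC: 234 − 0.5Q = 166 + 1.5Q ⇒ Q = 34, P = 217.
Ratio Q_m/Q_c = 27.2/34 = 0.8.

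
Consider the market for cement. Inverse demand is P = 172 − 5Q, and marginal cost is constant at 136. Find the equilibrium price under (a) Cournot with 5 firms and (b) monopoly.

With 5 symmetric Cournot firms, each firm's FOC gives 172 − 30q = 136, so q = 1.2, Q = 5·1.2 = 6, and P = 142.
The monopolist equates marginal revenue to marginal cost: 172 − 10Q = 136, so Q = 3.6. From demand, P = 154.

Cournot: P = 142; Monopoly: P = 154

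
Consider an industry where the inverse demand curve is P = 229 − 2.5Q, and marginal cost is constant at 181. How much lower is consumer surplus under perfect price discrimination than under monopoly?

CS falls by 115.2

The monopolist equates marginal revenue to marginal cost: 229 − 5Q = 181, so Q = 9.6. From demand, P = 205.
CS = ½·(229 − 205)·9.6 = 115.2.
A perfectly discriminating monopolist sells every unit with P(Q) ≥ MC(Q), so output equals the competitive quantity Q = 19.2. Each buyer pays their reservation price, so CS = 0 and the firm captures all surplus.
CS = 0.
Change in consumer surplus: 0 − 115.2 = −115.2.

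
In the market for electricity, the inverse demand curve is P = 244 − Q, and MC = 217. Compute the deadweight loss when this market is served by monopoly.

DWL = 91.125

Under competition P = MC = 217, so Q = (244 − 217)/1 = 27.
A monopolist chooses Q where MR = MC. MR = 244 − 2Q; setting this equal to 217 gives Q = 13.5 and P = 230.5.
DWL is the triangle between Q = 13.5 and Q = 27: ½·(27 − 13.5)·(230.5 − 217) = 91.125.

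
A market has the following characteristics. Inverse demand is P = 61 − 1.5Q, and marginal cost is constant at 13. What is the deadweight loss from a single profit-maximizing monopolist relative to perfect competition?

DWL = 192

Perfect competition: P = MC = 13, so 61 − 1.5Q = 13 and Q = 32.
A monopolist chooses Q where MR = MC. MR = 61 − 3Q; setting this equal to 13 gives Q = 16 and P = 37.
DWL is the triangle between Q = 16 and Q = 32: ½·(32 − 16)·(37 − 13) = 192.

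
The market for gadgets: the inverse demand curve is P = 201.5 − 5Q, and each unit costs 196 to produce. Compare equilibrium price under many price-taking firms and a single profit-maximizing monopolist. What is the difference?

P rises by 2.75

Perfect competition: P = MC = 196, so 201.5 − 5Q = 196 and Q = 1.1.
The monopolist equates marginal revenue to marginal cost: 201.5 − 10Q = 196, so Q = 0.55. From demand, P = 198.75.
Change in equilibrium price: 198.75 − 196 = 2.75.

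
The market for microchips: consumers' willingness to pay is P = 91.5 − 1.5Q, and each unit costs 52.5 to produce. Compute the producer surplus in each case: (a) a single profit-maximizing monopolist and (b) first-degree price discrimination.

Monopoly sets MR = MC: 91.5 − 3Q = 52.5 ⇒ Q = 13, P = 91.5 − 1.5·13 = 72.
PS = (72 − 52.5)·13 = 253.5.
A perfectly discriminating monopolist sells every unit with P(Q) ≥ MC(Q), so output equals the competitive quantity Q = 26. Each buyer pays their reservation price, so CS = 0 and the firm captures all surplus.
PS = ½·(91.5 − 52.5)·26 = 507.

Monopoly: PS = 253.5; Perfect PD: PS = 507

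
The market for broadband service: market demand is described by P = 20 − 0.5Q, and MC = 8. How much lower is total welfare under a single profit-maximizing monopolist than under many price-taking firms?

Total welfare falls by 36

Under competition P = MC = 8, so Q = (20 − 8)/0.5 = 24.
CS = ½·(20 − 8)·24 = 144; PS = (8 − 8)·24 = 0; TS = 144.
Monopoly sets MR = MC: 20 − Q = 8 ⇒ Q = 12, P = 20 − 0.5·12 = 14.
CS = ½·(20 − 14)·12 = 36; PS = (14 − 8)·12 = 72; TS = 108.
Change in total welfare: 108 − 144 = −36.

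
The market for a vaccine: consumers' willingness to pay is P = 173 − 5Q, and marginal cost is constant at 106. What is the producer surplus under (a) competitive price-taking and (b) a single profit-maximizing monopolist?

Under competition P = MC = 106, so Q = (173 − 106)/5 = 13.4.
PS = (106 − 106)·13.4 = 0.
The monopolist equates marginal revenue to marginal cost: 173 − 10Q = 106, so Q = 6.7. From demand, P = 139.5.
PS = (139.5 − 106)·6.7 = 224.45.

Competition: PS = 0; Monopoly: PS = 224.45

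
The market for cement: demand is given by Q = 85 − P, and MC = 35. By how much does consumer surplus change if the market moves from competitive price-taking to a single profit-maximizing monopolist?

Inverting demand: P = 85 − Q.
Competitive firms price at marginal cost: P = 35, giving Q = 50.
CS = ½·(85 − 35)·50 = 1250.
Monopoly sets MR = MC: 85 − 2Q = 35 ⇒ Q = 25, P = 85 − 25 = 60.
CS = ½·(85 − 60)·25 = 312.5.
Change in consumer surplus: 312.5 − 1250 = −937.5.

Consumer surplus falls by 937.5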